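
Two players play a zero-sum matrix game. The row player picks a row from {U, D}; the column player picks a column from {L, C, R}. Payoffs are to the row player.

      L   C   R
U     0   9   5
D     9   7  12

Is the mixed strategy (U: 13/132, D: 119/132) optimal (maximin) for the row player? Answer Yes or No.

Against L this mix gives (13/132)·0 + (119/132)·9 = 357/44.
Against C this mix gives (13/132)·9 + (119/132)·7 = 475/66.
Against R this mix gives (13/132)·5 + (119/132)·12 = 1493/132.
The column player will play C, holding the row player to 475/66. Shifting weight toward the row that does better against C would raise this floor (the equalizing mix achieves 81/11 against both C and L), so the proposed strategy is not optimal.

No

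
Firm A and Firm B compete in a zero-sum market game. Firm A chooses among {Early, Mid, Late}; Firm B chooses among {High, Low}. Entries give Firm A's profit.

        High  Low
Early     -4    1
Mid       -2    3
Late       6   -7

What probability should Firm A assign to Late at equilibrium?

5/18

Row minima: Early → -4, Mid → -2, Late → -7; maximin = -2.
Column maxima: High → 6, Low → 3; minimax = 3.
-2 ≠ 3, so there is no saddle point; optimal play is mixed.
Early is strictly dominated by Mid, so Firm A never plays it.
On the remaining 2×2 (Mid, Late vs High, Low):
Let Firm A play Mid with probability p. Expected payoff against High: (-2)p + 6(1−p) = −8p + 6; against Low: 3p + (-7)(1−p) = 10p − 7.
Setting these equal: −8p + 6 = 10p − 7 ⇒ −18p = -13 ⇒ p = 13/18, and the value is (-8)·(13/18) + 6 = 2/9.
For Firm B: with q = P(High), equating Mid's and Late's payoffs gives −5q + 3 = 13q − 7 ⇒ q = 5/9.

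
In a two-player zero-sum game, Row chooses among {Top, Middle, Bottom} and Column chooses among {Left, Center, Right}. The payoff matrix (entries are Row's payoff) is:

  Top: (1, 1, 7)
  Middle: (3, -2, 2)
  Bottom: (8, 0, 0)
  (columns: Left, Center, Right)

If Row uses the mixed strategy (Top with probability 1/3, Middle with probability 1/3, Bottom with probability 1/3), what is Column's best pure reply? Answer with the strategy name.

If Column plays Left, Row's expected payoff is (1/3)·1 + (1/3)·3 + (1/3)·8 = 4.
If Column plays Center, Row's expected payoff is (1/3)·1 + (1/3)·(-2) + (1/3)·0 = -1/3.
If Column plays Right, Row's expected payoff is (1/3)·7 + (1/3)·2 + (1/3)·0 = 3.
Column minimizes Row's payoff; the smallest is -1/3, so the best response is Center.

Center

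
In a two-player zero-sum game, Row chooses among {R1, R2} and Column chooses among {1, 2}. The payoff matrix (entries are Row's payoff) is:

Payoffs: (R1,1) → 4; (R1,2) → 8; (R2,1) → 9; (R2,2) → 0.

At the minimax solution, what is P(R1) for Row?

Row minima: R1 → 4, R2 → 0; maximin = 4.
Column maxima: 1 → 9, 2 → 8; minimax = 8.
4 ≠ 8, so there is no saddle point; optimal play is mixed.
Let Row play R1 with probability p. Expected payoff against 1: 4p + 9(1−p) = −5p + 9; against 2: 8p + 0(1−p) = 8p.
Setting these equal: −5p + 9 = 8p ⇒ −13p = -9 ⇒ p = 9/13, and the value is (-5)·(9/13) + 9 = 72/13.
For Column: with q = P(1), equating R1's and R2's payoffs gives −4q + 8 = 9q ⇒ q = 8/13.

9/13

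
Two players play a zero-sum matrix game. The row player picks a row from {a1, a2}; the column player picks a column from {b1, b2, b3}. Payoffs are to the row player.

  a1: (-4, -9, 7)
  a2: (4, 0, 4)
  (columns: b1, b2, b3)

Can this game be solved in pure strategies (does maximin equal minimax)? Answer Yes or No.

Row minima: a1 → -9, a2 → 0; maximin = 0.
Column maxima: b1 → 4, b2 → 0, b3 → 7; minimax = 0.
maximin = minimax = 0, so a saddle point exists.

Yes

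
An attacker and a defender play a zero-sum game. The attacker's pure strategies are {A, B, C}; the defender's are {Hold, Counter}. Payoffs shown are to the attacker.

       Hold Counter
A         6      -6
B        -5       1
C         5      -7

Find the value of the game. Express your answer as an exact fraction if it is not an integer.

Row minima: A → -6, B → -5, C → -7; maximin = -5.
Column maxima: Hold → 6, Counter → 1; minimax = 1.
-5 ≠ 1, so there is no saddle point; optimal play is mixed.
C is strictly dominated by A, so the attacker never plays it.
On the remaining 2×2 (A, B vs Hold, Counter):
Let the attacker play A with probability p. Expected payoff against Hold: 6p + (-5)(1−p) = 11p − 5; against Counter: (-6)p + 1(1−p) = −7p + 1.
Setting these equal: 11p − 5 = −7p + 1 ⇒ 18p = 6 ⇒ p = 1/3, and the value is (11)·(1/3) − 5 = -4/3.
For the defender: with q = P(Hold), equating A's and B's payoffs gives 12q − 6 = −6q + 1 ⇒ q = 7/18.

-4/3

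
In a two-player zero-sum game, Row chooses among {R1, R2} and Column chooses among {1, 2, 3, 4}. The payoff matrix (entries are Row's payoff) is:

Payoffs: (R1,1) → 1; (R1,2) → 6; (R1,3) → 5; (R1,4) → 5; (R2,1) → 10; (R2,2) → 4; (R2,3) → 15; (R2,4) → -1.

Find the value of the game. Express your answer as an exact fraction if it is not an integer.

17/5

Row minima: R1 → 1, R2 → -1; maximin = 1.
Column maxima: 1 → 10, 2 → 6, 3 → 15, 4 → 5; minimax = 5.
1 ≠ 5, so there is no saddle point; optimal play is mixed.
2 is strictly dominated by 4 (it gives Row strictly more in every row), so Column never plays it.
3 is strictly dominated by 1 (it gives Row strictly more in every row), so Column never plays it.
On the remaining 2×2 (R1, R2 vs 1, 4):
Let Row play R1 with probability p. Expected payoff against 1: 1p + 10(1−p) = −9p + 10; against 4: 5p + (-1)(1−p) = 6p − 1.
Setting these equal: −9p + 10 = 6p − 1 ⇒ −15p = -11 ⇒ p = 11/15, and the value is (-9)·(11/15) + 10 = 17/5.
For Column: with q = P(1), equating R1's and R2's payoffs gives −4q + 5 = 11q − 1 ⇒ q = 2/5.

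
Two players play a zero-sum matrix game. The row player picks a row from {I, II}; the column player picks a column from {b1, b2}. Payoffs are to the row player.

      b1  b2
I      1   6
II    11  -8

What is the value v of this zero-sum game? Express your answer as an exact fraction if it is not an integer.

Row minima: I → 1, II → -8; maximin = 1.
Column maxima: b1 → 11, b2 → 6; minimax = 6.
1 ≠ 6, so there is no saddle point; optimal play is mixed.
Let the row player play I with probability p. Expected payoff against b1: 1p + 11(1−p) = −10p + 11; against b2: 6p + (-8)(1−p) = 14p − 8.
Setting these equal: −10p + 11 = 14p − 8 ⇒ −24p = -19 ⇒ p = 19/24, and the value is (-10)·(19/24) + 11 = 37/12.
For the column player: with q = P(b1), equating I's and II's payoffs gives −5q + 6 = 19q − 8 ⇒ q = 7/12.

37/12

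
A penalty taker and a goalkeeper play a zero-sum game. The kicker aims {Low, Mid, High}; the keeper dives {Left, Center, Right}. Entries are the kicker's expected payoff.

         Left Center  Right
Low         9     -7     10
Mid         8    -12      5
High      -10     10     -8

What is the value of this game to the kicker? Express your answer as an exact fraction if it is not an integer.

Row minima: Low → -7, Mid → -12, High → -10; maximin = -7.
Column maxima: Left → 9, Center → 10, Right → 10; minimax = 9.
-7 ≠ 9, so there is no saddle point; optimal play is mixed.
Mid is strictly dominated by Low, so the kicker never plays it.
With Mid eliminated, Right is strictly dominated by Left (it gives the kicker strictly more in every remaining row), so the keeper never plays it.
On the remaining 2×2 (Low, High vs Left, Center):
Let the kicker play Low with probability p. Expected payoff against Left: 9p + (-10)(1−p) = 19p − 10; against Center: (-7)p + 10(1−p) = −17p + 10.
Setting these equal: 19p − 10 = −17p + 10 ⇒ 36p = 20 ⇒ p = 5/9, and the value is (19)·(5/9) − 10 = 5/9.
For the keeper: with q = P(Left), equating Low's and High's payoffs gives 16q − 7 = −20q + 10 ⇒ q = 17/36.

5/9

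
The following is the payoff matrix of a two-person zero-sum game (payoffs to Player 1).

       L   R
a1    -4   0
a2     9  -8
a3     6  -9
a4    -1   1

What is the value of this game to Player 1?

Row minima: a1 → -4, a2 → -8, a3 → -9, a4 → -1; maximin = -1.
Column maxima: L → 9, R → 1; minimax = 1.
-1 ≠ 1, so there is no saddle point; optimal play is mixed.
a1 is strictly dominated by a4, so Player 1 never plays it.
a3 is strictly dominated by a2, so Player 1 never plays it.
On the remaining 2×2 (a2, a4 vs L, R):
Let Player 1 play a2 with probability p. Expected payoff against L: 9p + (-1)(1−p) = 10p − 1; against R: (-8)p + 1(1−p) = −9p + 1.
Setting these equal: 10p − 1 = −9p + 1 ⇒ 19p = 2 ⇒ p = 2/19, and the value is (10)·(2/19) − 1 = 1/19.
For Player 2: with q = P(L), equating a2's and a4's payoffs gives 17q − 8 = −2q + 1 ⇒ q = 9/19.

1/19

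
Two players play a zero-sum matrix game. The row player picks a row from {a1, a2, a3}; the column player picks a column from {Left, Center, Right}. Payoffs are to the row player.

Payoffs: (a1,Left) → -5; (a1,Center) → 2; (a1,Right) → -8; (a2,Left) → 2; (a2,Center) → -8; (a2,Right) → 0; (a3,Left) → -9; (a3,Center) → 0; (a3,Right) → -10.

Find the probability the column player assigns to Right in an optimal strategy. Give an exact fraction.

Row minima: a1 → -8, a2 → -8, a3 → -10; maximin = -8.
Column maxima: Left → 2, Center → 2, Right → 0; minimax = 0.
-8 ≠ 0, so there is no saddle point; optimal play is mixed.
a3 is strictly dominated by a1, so the row player never plays it.
Left is strictly dominated by Right (it gives the row player strictly more in every row), so the column player never plays it.
On the remaining 2×2 (a1, a2 vs Center, Right):
Let the row player play a1 with probability p. Expected payoff against Center: 2p + (-8)(1−p) = 10p − 8; against Right: (-8)p + 0(1−p) = −8p.
Setting these equal: 10p − 8 = −8p ⇒ 18p = 8 ⇒ p = 4/9, and the value is (10)·(4/9) − 8 = -32/9.
For the column player: with q = P(Center), equating a1's and a2's payoffs gives 10q − 8 = −8q ⇒ q = 4/9.

5/9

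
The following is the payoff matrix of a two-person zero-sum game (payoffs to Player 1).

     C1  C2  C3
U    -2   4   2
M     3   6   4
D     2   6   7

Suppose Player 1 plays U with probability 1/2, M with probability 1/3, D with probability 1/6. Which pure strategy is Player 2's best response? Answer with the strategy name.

C1

If Player 2 plays C1, Player 1's expected payoff is (1/2)·(-2) + (1/3)·3 + (1/6)·2 = 1/3.
If Player 2 plays C2, Player 1's expected payoff is (1/2)·4 + (1/3)·6 + (1/6)·6 = 5.
If Player 2 plays C3, Player 1's expected payoff is (1/2)·2 + (1/3)·4 + (1/6)·7 = 7/2.
Player 2 minimizes Player 1's payoff; the smallest is 1/3, so the best response is C1.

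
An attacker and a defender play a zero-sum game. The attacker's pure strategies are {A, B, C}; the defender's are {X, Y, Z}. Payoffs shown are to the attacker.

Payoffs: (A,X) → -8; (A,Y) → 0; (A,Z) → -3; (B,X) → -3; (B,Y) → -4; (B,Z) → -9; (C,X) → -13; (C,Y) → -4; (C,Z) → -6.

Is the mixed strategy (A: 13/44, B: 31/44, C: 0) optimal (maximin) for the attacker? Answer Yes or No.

Against X this mix gives (13/44)·(-8) + (31/44)·(-3) = -197/44.
Against Y this mix gives (13/44)·0 + (31/44)·(-4) = -31/11.
Against Z this mix gives (13/44)·(-3) + (31/44)·(-9) = -159/22.
The defender will play Z, holding the attacker to -159/22. Shifting weight toward the row that does better against Z would raise this floor (the equalizing mix achieves -63/11 against both Z and X), so the proposed strategy is not optimal.

No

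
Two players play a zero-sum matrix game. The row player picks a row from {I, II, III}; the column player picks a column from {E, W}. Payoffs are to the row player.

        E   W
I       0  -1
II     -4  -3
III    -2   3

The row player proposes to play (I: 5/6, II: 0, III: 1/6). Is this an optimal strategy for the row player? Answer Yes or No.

Yes

Against E this mix gives (5/6)·0 + (1/6)·(-2) = -1/3.
Against W this mix gives (5/6)·(-1) + (1/6)·3 = -1/3.
All of the column player's active replies (E, W) yield -1/3, and no column does worse for the row player. The mix makes the column player indifferent and guarantees -1/3, so it is optimal.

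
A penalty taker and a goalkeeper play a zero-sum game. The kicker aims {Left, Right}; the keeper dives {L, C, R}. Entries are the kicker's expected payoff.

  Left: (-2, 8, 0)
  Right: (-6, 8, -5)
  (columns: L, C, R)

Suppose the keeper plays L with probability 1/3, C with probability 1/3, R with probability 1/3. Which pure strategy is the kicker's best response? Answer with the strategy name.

Left

Expected payoff of Left: (1/3)·(-2) + (1/3)·8 + (1/3)·0 = 2.
Expected payoff of Right: (1/3)·(-6) + (1/3)·8 + (1/3)·(-5) = -1.
The largest is 2, so the kicker's best response is Left.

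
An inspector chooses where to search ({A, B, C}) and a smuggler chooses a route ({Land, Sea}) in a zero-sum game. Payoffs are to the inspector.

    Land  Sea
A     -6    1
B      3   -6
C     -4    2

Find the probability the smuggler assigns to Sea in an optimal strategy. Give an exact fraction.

7/15

Row minima: A → -6, B → -6, C → -4; maximin = -4.
Column maxima: Land → 3, Sea → 2; minimax = 2.
-4 ≠ 2, so there is no saddle point; optimal play is mixed.
A is strictly dominated by C, so the inspector never plays it.
On the remaining 2×2 (B, C vs Land, Sea):
Let the inspector play B with probability p. Expected payoff against Land: 3p + (-4)(1−p) = 7p − 4; against Sea: (-6)p + 2(1−p) = −8p + 2.
Setting these equal: 7p − 4 = −8p + 2 ⇒ 15p = 6 ⇒ p = 2/5, and the value is (7)·(2/5) − 4 = -6/5.
For the smuggler: with q = P(Land), equating B's and C's payoffs gives 9q − 6 = −6q + 2 ⇒ q = 8/15.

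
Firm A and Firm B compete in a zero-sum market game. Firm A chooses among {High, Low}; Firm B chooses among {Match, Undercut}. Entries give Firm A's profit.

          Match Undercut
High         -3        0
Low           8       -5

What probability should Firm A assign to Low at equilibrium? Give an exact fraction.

3/16

Row minima: High → -3, Low → -5; maximin = -3.
Column maxima: Match → 8, Undercut → 0; minimax = 0.
-3 ≠ 0, so there is no saddle point; optimal play is mixed.
Let Firm A play High with probability p. Expected payoff against Match: (-3)p + 8(1−p) = −11p + 8; against Undercut: 0p + (-5)(1−p) = 5p − 5.
Setting these equal: −11p + 8 = 5p − 5 ⇒ −16p = -13 ⇒ p = 13/16, and the value is (-11)·(13/16) + 8 = -15/16.
For Firm B: with q = P(Match), equating High's and Low's payoffs gives −3q = 13q − 5 ⇒ q = 5/16.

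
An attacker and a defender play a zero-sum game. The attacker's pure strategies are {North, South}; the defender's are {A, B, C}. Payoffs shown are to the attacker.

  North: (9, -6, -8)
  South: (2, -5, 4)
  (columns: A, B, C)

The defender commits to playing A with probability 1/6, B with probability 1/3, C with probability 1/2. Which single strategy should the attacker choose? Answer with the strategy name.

Expected payoff of North: (1/6)·9 + (1/3)·(-6) + (1/2)·(-8) = -9/2.
Expected payoff of South: (1/6)·2 + (1/3)·(-5) + (1/2)·4 = 2/3.
The largest is 2/3, so the attacker's best response is South.

South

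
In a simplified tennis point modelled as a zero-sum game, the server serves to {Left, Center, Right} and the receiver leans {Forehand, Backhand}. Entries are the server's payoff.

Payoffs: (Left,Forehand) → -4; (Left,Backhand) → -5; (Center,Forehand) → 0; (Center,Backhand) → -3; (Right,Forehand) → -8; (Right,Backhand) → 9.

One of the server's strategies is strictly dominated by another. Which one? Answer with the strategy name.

Center gives a strictly higher payoff than Left against every column: 0 > -4, -3 > -5.
So Left is strictly dominated and the server never plays it.

Left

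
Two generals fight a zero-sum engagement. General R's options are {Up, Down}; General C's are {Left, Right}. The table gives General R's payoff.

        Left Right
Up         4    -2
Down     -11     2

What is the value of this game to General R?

-14/19

Row minima: Up → -2, Down → -11; maximin = -2.
Column maxima: Left → 4, Right → 2; minimax = 2.
-2 ≠ 2, so there is no saddle point; optimal play is mixed.
Let General R play Up with probability p. Expected payoff against Left: 4p + (-11)(1−p) = 15p − 11; against Right: (-2)p + 2(1−p) = −4p + 2.
Setting these equal: 15p − 11 = −4p + 2 ⇒ 19p = 13 ⇒ p = 13/19, and the value is (15)·(13/19) − 11 = -14/19.
For General C: with q = P(Left), equating Up's and Down's payoffs gives 6q − 2 = −13q + 2 ⇒ q = 4/19.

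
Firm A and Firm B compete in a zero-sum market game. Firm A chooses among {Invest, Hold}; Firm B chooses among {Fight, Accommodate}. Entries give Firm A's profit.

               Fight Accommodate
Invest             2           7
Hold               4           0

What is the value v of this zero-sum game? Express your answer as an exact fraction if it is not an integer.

28/9

Row minima: Invest → 2, Hold → 0; maximin = 2.
Column maxima: Fight → 4, Accommodate → 7; minimax = 4.
2 ≠ 4, so there is no saddle point; optimal play is mixed.
Let Firm A play Invest with probability p. Expected payoff against Fight: 2p + 4(1−p) = −2p + 4; against Accommodate: 7p + 0(1−p) = 7p.
Setting these equal: −2p + 4 = 7p ⇒ −9p = -4 ⇒ p = 4/9, and the value is (-2)·(4/9) + 4 = 28/9.
For Firm B: with q = P(Fight), equating Invest's and Hold's payoffs gives −5q + 7 = 4q ⇒ q = 7/9.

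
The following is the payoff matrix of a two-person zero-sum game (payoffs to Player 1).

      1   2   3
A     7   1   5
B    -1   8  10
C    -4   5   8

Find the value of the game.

19/5

Row minima: A → 1, B → -1, C → -4; maximin = 1.
Column maxima: 1 → 7, 2 → 8, 3 → 10; minimax = 7.
1 ≠ 7, so there is no saddle point; optimal play is mixed.
C is strictly dominated by B, so Player 1 never plays it.
3 is strictly dominated by 2 (it gives Player 1 strictly more in every row), so Player 2 never plays it.
On the remaining 2×2 (A, B vs 1, 2):
Let Player 1 play A with probability p. Expected payoff against 1: 7p + (-1)(1−p) = 8p − 1; against 2: 1p + 8(1−p) = −7p + 8.
Setting these equal: 8p − 1 = −7p + 8 ⇒ 15p = 9 ⇒ p = 3/5, and the value is (8)·(3/5) − 1 = 19/5.
For Player 2: with q = P(1), equating A's and B's payoffs gives 6q + 1 = −9q + 8 ⇒ q = 7/15.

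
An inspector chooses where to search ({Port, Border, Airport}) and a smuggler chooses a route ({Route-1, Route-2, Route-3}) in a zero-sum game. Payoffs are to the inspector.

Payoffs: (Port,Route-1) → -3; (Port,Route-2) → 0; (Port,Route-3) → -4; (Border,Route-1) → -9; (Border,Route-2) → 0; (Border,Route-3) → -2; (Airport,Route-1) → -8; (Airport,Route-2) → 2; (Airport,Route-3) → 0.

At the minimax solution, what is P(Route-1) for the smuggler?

Row minima: Port → -4, Border → -9, Airport → -8; maximin = -4.
Column maxima: Route-1 → -3, Route-2 → 2, Route-3 → 0; minimax = -3.
-4 ≠ -3, so there is no saddle point; optimal play is mixed.
Border is strictly dominated by Airport, so the inspector never plays it.
Route-2 is strictly dominated by Route-1 (it gives the inspector strictly more in every row), so the smuggler never plays it.
On the remaining 2×2 (Port, Airport vs Route-1, Route-3):
Let the inspector play Port with probability p. Expected payoff against Route-1: (-3)p + (-8)(1−p) = 5p − 8; against Route-3: (-4)p + 0(1−p) = −4p.
Setting these equal: 5p − 8 = −4p ⇒ 9p = 8 ⇒ p = 8/9, and the value is (5)·(8/9) − 8 = -32/9.
For the smuggler: with q = P(Route-1), equating Port's and Airport's payoffs gives q − 4 = −8q ⇒ q = 4/9.

4/9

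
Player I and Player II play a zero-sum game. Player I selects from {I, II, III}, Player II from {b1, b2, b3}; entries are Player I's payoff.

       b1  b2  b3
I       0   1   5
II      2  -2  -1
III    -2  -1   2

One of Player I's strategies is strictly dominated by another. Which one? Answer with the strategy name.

I gives a strictly higher payoff than III against every column: 0 > -2, 1 > -1, 5 > 2.
So III is strictly dominated and Player I never plays it.

III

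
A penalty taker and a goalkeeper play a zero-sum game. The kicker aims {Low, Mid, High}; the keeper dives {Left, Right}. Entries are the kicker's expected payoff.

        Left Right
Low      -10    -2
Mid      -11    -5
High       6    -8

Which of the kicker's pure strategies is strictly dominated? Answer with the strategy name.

Low gives a strictly higher payoff than Mid against every column: -10 > -11, -2 > -5.
So Mid is strictly dominated and the kicker never plays it.

Mid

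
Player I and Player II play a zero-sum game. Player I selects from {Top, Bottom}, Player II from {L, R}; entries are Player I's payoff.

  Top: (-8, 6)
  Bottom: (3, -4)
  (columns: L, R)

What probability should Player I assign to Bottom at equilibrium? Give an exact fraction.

2/3

Row minima: Top → -8, Bottom → -4; maximin = -4.
Column maxima: L → 3, R → 6; minimax = 3.
-4 ≠ 3, so there is no saddle point; optimal play is mixed.
Let Player I play Top with probability p. Expected payoff against L: (-8)p + 3(1−p) = −11p + 3; against R: 6p + (-4)(1−p) = 10p − 4.
Setting these equal: −11p + 3 = 10p − 4 ⇒ −21p = -7 ⇒ p = 1/3, and the value is (-11)·(1/3) + 3 = -2/3.
For Player II: with q = P(L), equating Top's and Bottom's payoffs gives −14q + 6 = 7q − 4 ⇒ q = 10/21.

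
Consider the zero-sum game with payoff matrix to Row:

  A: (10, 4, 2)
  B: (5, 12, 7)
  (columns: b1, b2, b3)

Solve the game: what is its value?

6

Row minima: A → 2, B → 5; maximin = 5.
Column maxima: b1 → 10, b2 → 12, b3 → 7; minimax = 7.
5 ≠ 7, so there is no saddle point; optimal play is mixed.
b2 is strictly dominated by b3 (it gives Row strictly more in every row), so Column never plays it.
On the remaining 2×2 (A, B vs b1, b3):
Let Row play A with probability p. Expected payoff against b1: 10p + 5(1−p) = 5p + 5; against b3: 2p + 7(1−p) = −5p + 7.
Setting these equal: 5p + 5 = −5p + 7 ⇒ 10p = 2 ⇒ p = 1/5, and the value is (5)·(1/5) + 5 = 6.
For Column: with q = P(b1), equating A's and B's payoffs gives 8q + 2 = −2q + 7 ⇒ q = 1/2.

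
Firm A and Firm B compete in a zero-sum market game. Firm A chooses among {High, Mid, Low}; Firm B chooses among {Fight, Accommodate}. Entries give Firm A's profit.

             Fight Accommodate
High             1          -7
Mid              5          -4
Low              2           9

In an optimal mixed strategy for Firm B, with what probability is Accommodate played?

Row minima: High → -7, Mid → -4, Low → 2; maximin = 2.
Column maxima: Fight → 5, Accommodate → 9; minimax = 5.
2 ≠ 5, so there is no saddle point; optimal play is mixed.
High is strictly dominated by Mid, so Firm A never plays it.
On the remaining 2×2 (Mid, Low vs Fight, Accommodate):
Let Firm A play Mid with probability p. Expected payoff against Fight: 5p + 2(1−p) = 3p + 2; against Accommodate: (-4)p + 9(1−p) = −13p + 9.
Setting these equal: 3p + 2 = −13p + 9 ⇒ 16p = 7 ⇒ p = 7/16, and the value is (3)·(7/16) + 2 = 53/16.
For Firm B: with q = P(Fight), equating Mid's and Low's payoffs gives 9q − 4 = −7q + 9 ⇒ q = 13/16.

3/16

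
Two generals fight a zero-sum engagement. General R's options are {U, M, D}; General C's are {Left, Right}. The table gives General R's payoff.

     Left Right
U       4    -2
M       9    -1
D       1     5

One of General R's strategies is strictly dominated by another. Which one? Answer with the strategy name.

U

M gives a strictly higher payoff than U against every column: 9 > 4, -1 > -2.
So U is strictly dominated and General R never plays it.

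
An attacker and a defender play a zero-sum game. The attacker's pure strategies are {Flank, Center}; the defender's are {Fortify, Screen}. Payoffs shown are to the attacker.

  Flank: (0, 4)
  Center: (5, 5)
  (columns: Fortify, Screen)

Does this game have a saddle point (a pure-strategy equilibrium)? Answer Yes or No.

Yes

Row minima: Flank → 0, Center → 5; maximin = 5.
Column maxima: Fortify → 5, Screen → 5; minimax = 5.
maximin = minimax = 5, so a saddle point exists.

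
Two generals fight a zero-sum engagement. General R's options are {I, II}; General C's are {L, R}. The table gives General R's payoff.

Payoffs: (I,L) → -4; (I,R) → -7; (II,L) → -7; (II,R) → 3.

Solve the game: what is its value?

Row minima: I → -7, II → -7; maximin = -7.
Column maxima: L → -4, R → 3; minimax = -4.
-7 ≠ -4, so there is no saddle point; optimal play is mixed.
Let General R play I with probability p. Expected payoff against L: (-4)p + (-7)(1−p) = 3p − 7; against R: (-7)p + 3(1−p) = −10p + 3.
Setting these equal: 3p − 7 = −10p + 3 ⇒ 13p = 10 ⇒ p = 10/13, and the value is (3)·(10/13) − 7 = -61/13.
For General C: with q = P(L), equating I's and II's payoffs gives 3q − 7 = −10q + 3 ⇒ q = 10/13.

-61/13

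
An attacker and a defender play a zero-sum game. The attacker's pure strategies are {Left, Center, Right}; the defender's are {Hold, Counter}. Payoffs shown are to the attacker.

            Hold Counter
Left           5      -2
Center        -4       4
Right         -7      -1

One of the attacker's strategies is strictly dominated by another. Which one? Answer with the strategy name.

Right

Center gives a strictly higher payoff than Right against every column: -4 > -7, 4 > -1.
So Right is strictly dominated and the attacker never plays it.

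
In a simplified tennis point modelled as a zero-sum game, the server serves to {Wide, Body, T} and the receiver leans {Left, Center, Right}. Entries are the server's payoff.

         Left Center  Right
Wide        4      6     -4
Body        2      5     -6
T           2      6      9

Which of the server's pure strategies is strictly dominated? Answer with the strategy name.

Body

Wide gives a strictly higher payoff than Body against every column: 4 > 2, 6 > 5, -4 > -6.
So Body is strictly dominated and the server never plays it.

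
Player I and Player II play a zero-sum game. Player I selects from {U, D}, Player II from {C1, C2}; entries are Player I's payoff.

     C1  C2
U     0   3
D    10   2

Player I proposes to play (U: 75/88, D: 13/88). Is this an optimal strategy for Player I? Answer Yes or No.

No

Against C1 this mix gives (75/88)·0 + (13/88)·10 = 65/44.
Against C2 this mix gives (75/88)·3 + (13/88)·2 = 251/88.
Player II will play C1, holding Player I to 65/44. Shifting weight toward the row that does better against C1 would raise this floor (the equalizing mix achieves 30/11 against both C1 and C2), so the proposed strategy is not optimal.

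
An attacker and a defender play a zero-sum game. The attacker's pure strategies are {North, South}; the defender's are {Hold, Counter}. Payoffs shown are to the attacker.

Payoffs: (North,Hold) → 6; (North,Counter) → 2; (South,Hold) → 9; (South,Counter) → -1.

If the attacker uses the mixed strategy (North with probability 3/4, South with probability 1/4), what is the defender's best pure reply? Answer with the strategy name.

Counter

If the defender plays Hold, the attacker's expected payoff is (3/4)·6 + (1/4)·9 = 27/4.
If the defender plays Counter, the attacker's expected payoff is (3/4)·2 + (1/4)·(-1) = 5/4.
The defender minimizes the attacker's payoff; the smallest is 5/4, so the best response is Counter.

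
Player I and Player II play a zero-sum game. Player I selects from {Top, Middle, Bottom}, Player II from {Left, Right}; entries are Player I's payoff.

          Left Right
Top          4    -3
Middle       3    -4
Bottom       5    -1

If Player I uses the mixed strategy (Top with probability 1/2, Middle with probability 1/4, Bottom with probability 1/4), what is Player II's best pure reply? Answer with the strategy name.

Right

If Player II plays Left, Player I's expected payoff is (1/2)·4 + (1/4)·3 + (1/4)·5 = 4.
If Player II plays Right, Player I's expected payoff is (1/2)·(-3) + (1/4)·(-4) + (1/4)·(-1) = -11/4.
Player II minimizes Player I's payoff; the smallest is -11/4, so the best response is Right.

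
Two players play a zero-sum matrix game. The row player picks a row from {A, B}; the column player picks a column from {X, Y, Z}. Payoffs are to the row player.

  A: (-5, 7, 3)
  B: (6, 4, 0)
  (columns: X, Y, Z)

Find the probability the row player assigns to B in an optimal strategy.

Row minima: A → -5, B → 0; maximin = 0.
Column maxima: X → 6, Y → 7, Z → 3; minimax = 3.
0 ≠ 3, so there is no saddle point; optimal play is mixed.
Y is strictly dominated by Z (it gives the row player strictly more in every row), so the column player never plays it.
On the remaining 2×2 (A, B vs X, Z):
Let the row player play A with probability p. Expected payoff against X: (-5)p + 6(1−p) = −11p + 6; against Z: 3p + 0(1−p) = 3p.
Setting these equal: −11p + 6 = 3p ⇒ −14p = -6 ⇒ p = 3/7, and the value is (-11)·(3/7) + 6 = 9/7.
For the column player: with q = P(X), equating A's and B's payoffs gives −8q + 3 = 6q ⇒ q = 3/14.

4/7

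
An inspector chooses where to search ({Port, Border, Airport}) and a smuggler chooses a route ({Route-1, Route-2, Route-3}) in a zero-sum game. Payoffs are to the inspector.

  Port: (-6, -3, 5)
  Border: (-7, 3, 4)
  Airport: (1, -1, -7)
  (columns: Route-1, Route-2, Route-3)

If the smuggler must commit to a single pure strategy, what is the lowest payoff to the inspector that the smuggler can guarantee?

Column maxima: Route-1 → 1, Route-2 → 3, Route-3 → 5.
The smallest of these is 1.

1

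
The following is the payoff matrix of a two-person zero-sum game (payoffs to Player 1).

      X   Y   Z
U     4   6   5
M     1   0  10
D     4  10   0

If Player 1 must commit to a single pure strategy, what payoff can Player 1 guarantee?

Row minima: U → 4, M → 0, D → 0.
The best of these is 4.

4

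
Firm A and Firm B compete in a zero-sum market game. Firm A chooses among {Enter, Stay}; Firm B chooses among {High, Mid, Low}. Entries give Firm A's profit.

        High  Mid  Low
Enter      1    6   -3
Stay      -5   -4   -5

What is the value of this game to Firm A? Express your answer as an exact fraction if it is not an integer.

Row minima: Enter → -3, Stay → -5; maximin = -3.
Column maxima: High → 1, Mid → 6, Low → -3; minimax = -3.
Since maximin = minimax = -3, there is a saddle point and the value is -3.

-3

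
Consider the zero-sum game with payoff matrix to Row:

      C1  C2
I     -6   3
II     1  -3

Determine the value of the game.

Row minima: I → -6, II → -3; maximin = -3.
Column maxima: C1 → 1, C2 → 3; minimax = 1.
-3 ≠ 1, so there is no saddle point; optimal play is mixed.
Let Row play I with probability p. Expected payoff against C1: (-6)p + 1(1−p) = −7p + 1; against C2: 3p + (-3)(1−p) = 6p − 3.
Setting these equal: −7p + 1 = 6p − 3 ⇒ −13p = -4 ⇒ p = 4/13, and the value is (-7)·(4/13) + 1 = -15/13.
For Column: with q = P(C1), equating I's and II's payoffs gives −9q + 3 = 4q − 3 ⇒ q = 6/13.

-15/13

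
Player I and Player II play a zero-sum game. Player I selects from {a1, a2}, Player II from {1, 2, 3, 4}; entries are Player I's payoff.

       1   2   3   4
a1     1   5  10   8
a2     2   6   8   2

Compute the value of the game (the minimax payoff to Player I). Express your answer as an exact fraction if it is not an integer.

2

Row minima: a1 → 1, a2 → 2; maximin = 2.
Column maxima: 1 → 2, 2 → 6, 3 → 10, 4 → 8; minimax = 2.
Since maximin = minimax = 2, there is a saddle point and the value is 2.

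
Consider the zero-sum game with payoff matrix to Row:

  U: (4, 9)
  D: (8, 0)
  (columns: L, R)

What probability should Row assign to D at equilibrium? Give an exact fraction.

Row minima: U → 4, D → 0; maximin = 4.
Column maxima: L → 8, R → 9; minimax = 8.
4 ≠ 8, so there is no saddle point; optimal play is mixed.
Let Row play U with probability p. Expected payoff against L: 4p + 8(1−p) = −4p + 8; against R: 9p + 0(1−p) = 9p.
Setting these equal: −4p + 8 = 9p ⇒ −13p = -8 ⇒ p = 8/13, and the value is (-4)·(8/13) + 8 = 72/13.
For Column: with q = P(L), equating U's and D's payoffs gives −5q + 9 = 8q ⇒ q = 9/13.

5/13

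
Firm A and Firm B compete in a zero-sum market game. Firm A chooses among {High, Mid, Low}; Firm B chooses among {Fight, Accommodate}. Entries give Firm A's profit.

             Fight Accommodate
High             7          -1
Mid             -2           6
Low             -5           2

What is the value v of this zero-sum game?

5/2

Row minima: High → -1, Mid → -2, Low → -5; maximin = -1.
Column maxima: Fight → 7, Accommodate → 6; minimax = 6.
-1 ≠ 6, so there is no saddle point; optimal play is mixed.
Low is strictly dominated by Mid, so Firm A never plays it.
On the remaining 2×2 (High, Mid vs Fight, Accommodate):
Let Firm A play High with probability p. Expected payoff against Fight: 7p + (-2)(1−p) = 9p − 2; against Accommodate: (-1)p + 6(1−p) = −7p + 6.
Setting these equal: 9p − 2 = −7p + 6 ⇒ 16p = 8 ⇒ p = 1/2, and the value is (9)·(1/2) − 2 = 5/2.
For Firm B: with q = P(Fight), equating High's and Mid's payoffs gives 8q − 1 = −8q + 6 ⇒ q = 7/16.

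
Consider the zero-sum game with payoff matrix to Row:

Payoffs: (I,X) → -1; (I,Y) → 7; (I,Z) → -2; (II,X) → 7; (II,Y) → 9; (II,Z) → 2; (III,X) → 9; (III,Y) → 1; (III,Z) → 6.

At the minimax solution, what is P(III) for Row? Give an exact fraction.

Row minima: I → -2, II → 2, III → 1; maximin = 2.
Column maxima: X → 9, Y → 9, Z → 6; minimax = 6.
2 ≠ 6, so there is no saddle point; optimal play is mixed.
I is strictly dominated by II, so Row never plays it.
X is strictly dominated by Z (it gives Row strictly more in every row), so Column never plays it.
On the remaining 2×2 (II, III vs Y, Z):
Let Row play II with probability p. Expected payoff against Y: 9p + 1(1−p) = 8p + 1; against Z: 2p + 6(1−p) = −4p + 6.
Setting these equal: 8p + 1 = −4p + 6 ⇒ 12p = 5 ⇒ p = 5/12, and the value is (8)·(5/12) + 1 = 13/3.
For Column: with q = P(Y), equating II's and III's payoffs gives 7q + 2 = −5q + 6 ⇒ q = 1/3.

7/12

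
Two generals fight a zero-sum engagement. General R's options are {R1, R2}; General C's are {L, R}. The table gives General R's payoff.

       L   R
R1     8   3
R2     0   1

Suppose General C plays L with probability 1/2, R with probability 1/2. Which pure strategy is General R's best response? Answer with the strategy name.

Expected payoff of R1: (1/2)·8 + (1/2)·3 = 11/2.
Expected payoff of R2: (1/2)·0 + (1/2)·1 = 1/2.
The largest is 11/2, so General R's best response is R1.

R1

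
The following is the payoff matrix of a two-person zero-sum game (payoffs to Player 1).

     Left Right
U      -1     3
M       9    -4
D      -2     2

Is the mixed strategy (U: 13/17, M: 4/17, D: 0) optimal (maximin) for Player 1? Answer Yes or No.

Yes

Against Left this mix gives (13/17)·(-1) + (4/17)·9 = 23/17.
Against Right this mix gives (13/17)·3 + (4/17)·(-4) = 23/17.
All of Player 2's active replies (Left, Right) yield 23/17, and no column does worse for Player 1. The mix makes Player 2 indifferent and guarantees 23/17, so it is optimal.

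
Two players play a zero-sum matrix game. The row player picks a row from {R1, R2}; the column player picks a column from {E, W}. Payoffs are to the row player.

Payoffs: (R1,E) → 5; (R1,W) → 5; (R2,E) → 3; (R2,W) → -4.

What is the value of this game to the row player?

Row minima: R1 → 5, R2 → -4; maximin = 5.
Column maxima: E → 5, W → 5; minimax = 5.
Since maximin = minimax = 5, there is a saddle point and the value is 5.

5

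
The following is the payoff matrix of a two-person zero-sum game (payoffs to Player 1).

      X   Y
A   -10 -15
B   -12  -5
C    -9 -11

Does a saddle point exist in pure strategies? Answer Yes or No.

Row minima: A → -15, B → -12, C → -11; maximin = -11.
Column maxima: X → -9, Y → -5; minimax = -9.
-11 ≠ -9, so no pure-strategy equilibrium exists.

No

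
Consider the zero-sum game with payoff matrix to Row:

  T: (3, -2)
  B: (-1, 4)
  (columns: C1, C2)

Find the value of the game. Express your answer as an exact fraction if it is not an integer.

1

Row minima: T → -2, B → -1; maximin = -1.
Column maxima: C1 → 3, C2 → 4; minimax = 3.
-1 ≠ 3, so there is no saddle point; optimal play is mixed.
Let Row play T with probability p. Expected payoff against C1: 3p + (-1)(1−p) = 4p − 1; against C2: (-2)p + 4(1−p) = −6p + 4.
Setting these equal: 4p − 1 = −6p + 4 ⇒ 10p = 5 ⇒ p = 1/2, and the value is (4)·(1/2) − 1 = 1.
For Column: with q = P(C1), equating T's and B's payoffs gives 5q − 2 = −5q + 4 ⇒ q = 3/5.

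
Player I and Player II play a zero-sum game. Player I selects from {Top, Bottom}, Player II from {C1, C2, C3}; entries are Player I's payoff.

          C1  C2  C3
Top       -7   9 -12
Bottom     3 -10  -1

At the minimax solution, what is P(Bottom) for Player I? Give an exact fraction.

7/10

Row minima: Top → -12, Bottom → -10; maximin = -10.
Column maxima: C1 → 3, C2 → 9, C3 → -1; minimax = -1.
-10 ≠ -1, so there is no saddle point; optimal play is mixed.
C1 is strictly dominated by C3 (it gives Player I strictly more in every row), so Player II never plays it.
On the remaining 2×2 (Top, Bottom vs C2, C3):
Let Player I play Top with probability p. Expected payoff against C2: 9p + (-10)(1−p) = 19p − 10; against C3: (-12)p + (-1)(1−p) = −11p − 1.
Setting these equal: 19p − 10 = −11p − 1 ⇒ 30p = 9 ⇒ p = 3/10, and the value is (19)·(3/10) − 10 = -43/10.
For Player II: with q = P(C2), equating Top's and Bottom's payoffs gives 21q − 12 = −9q − 1 ⇒ q = 11/30.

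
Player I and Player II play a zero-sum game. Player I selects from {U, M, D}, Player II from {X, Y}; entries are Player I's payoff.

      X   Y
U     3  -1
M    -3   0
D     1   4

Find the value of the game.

13/7

Row minima: U → -1, M → -3, D → 1; maximin = 1.
Column maxima: X → 3, Y → 4; minimax = 3.
1 ≠ 3, so there is no saddle point; optimal play is mixed.
M is strictly dominated by D, so Player I never plays it.
On the remaining 2×2 (U, D vs X, Y):
Let Player I play U with probability p. Expected payoff against X: 3p + 1(1−p) = 2p + 1; against Y: (-1)p + 4(1−p) = −5p + 4.
Setting these equal: 2p + 1 = −5p + 4 ⇒ 7p = 3 ⇒ p = 3/7, and the value is (2)·(3/7) + 1 = 13/7.
For Player II: with q = P(X), equating U's and D's payoffs gives 4q − 1 = −3q + 4 ⇒ q = 5/7.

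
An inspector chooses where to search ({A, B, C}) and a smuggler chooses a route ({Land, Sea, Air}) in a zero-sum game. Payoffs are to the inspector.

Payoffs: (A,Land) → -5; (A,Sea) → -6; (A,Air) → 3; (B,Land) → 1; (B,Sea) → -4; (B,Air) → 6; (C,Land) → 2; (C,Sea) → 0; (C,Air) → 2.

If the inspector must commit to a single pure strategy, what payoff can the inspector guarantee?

Row minima: A → -6, B → -4, C → 0.
The best of these is 0.

0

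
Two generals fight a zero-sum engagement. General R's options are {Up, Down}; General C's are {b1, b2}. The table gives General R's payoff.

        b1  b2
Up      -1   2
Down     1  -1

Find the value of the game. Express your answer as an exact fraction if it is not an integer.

Row minima: Up → -1, Down → -1; maximin = -1.
Column maxima: b1 → 1, b2 → 2; minimax = 1.
-1 ≠ 1, so there is no saddle point; optimal play is mixed.
Let General R play Up with probability p. Expected payoff against b1: (-1)p + 1(1−p) = −2p + 1; against b2: 2p + (-1)(1−p) = 3p − 1.
Setting these equal: −2p + 1 = 3p − 1 ⇒ −5p = -2 ⇒ p = 2/5, and the value is (-2)·(2/5) + 1 = 1/5.
For General C: with q = P(b1), equating Up's and Down's payoffs gives −3q + 2 = 2q − 1 ⇒ q = 3/5.

1/5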